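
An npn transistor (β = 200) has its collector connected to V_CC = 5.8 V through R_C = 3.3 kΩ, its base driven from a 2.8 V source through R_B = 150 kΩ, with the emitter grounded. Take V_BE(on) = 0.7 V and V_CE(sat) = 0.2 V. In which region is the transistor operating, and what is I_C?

Assume active: I_B = (2.8 − 0.7)/150 = 0.014 mA, giving I_C = β·I_B = 2.8 mA.
But then V_CE = 5.8 − 2.8×3.3 = -3.44 V < V_CE(sat) = 0.2 V — impossible in the active region.
So the transistor is saturated. With V_CE = 0.2 V, I_C = (V_CC − 0.2)/R_C = 5.6/3.3 = 1.7 mA.
Check: β·I_B = 2.8 mA > I_C = 1.7 mA, confirming saturation.

saturation; I_C ≈ 1.7 mA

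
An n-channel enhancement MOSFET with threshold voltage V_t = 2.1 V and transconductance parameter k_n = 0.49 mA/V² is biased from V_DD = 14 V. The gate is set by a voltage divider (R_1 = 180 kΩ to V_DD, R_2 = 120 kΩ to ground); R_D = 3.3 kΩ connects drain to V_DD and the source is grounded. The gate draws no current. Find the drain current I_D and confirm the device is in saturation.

I_D ≈ 3 mA

V_G = V_DD·R_2/(R_1+R_2) = 14×120/300 = 5.6 V. With the source grounded, V_GS = V_G = 5.6 V.
Assume saturation: I_D = (k_n/2)(V_GS − V_t)² = (0.49/2)×(5.6 − 2.1)² = 0.245×3.5² = 3 mA.
V_DS = V_DD − I_D·R_D = 14 − 3×3.3 = 4.1 V.
Saturation requires V_DS ≥ V_GS − V_t = 3.5 V; 4.1 ≥ 3.5 ✓.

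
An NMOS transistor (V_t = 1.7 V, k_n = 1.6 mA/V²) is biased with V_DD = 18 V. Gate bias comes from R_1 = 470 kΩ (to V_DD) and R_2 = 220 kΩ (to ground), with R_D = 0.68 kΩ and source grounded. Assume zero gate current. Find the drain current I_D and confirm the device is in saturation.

I_D ≈ 13 mA

V_G = V_DD·R_2/(R_1+R_2) = 18×220/690 = 5.74 V. With the source grounded, V_GS = V_G = 5.74 V.
Assume saturation: I_D = (k_n/2)(V_GS − V_t)² = (1.6/2)×(5.74 − 1.7)² = 0.8×4.04² = 13.1 mA.
V_DS = V_DD − I_D·R_D = 18 − 13.1×0.68 = 9.12 V.
Saturation requires V_DS ≥ V_GS − V_t = 4.04 V; 9.12 ≥ 4.04 ✓.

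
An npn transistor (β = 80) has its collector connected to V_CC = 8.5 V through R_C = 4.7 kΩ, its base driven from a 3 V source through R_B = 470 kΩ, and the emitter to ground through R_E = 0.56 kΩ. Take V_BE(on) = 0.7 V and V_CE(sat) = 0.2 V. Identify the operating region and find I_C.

active; I_C ≈ 0.36 mA

Assume active. Base-emitter loop: I_B = (V_BB − V_BE)/(R_B + (β+1)R_E) = (3 − 0.7)/(470 + 81×0.56) = 0.00446 mA.
I_C = β·I_B = 80×0.00446 = 0.357 mA.
V_CE = V_CC − I_C·R_C − I_E·R_E = 8.5 − 0.357×4.7 − 0.361×0.56 = 6.62 V > V_CE(sat), so the active-region assumption holds.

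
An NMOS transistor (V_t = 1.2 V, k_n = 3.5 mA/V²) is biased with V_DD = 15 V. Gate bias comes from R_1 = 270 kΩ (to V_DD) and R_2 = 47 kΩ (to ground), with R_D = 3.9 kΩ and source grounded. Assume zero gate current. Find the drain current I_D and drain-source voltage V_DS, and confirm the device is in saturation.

V_G = V_DD·R_2/(R_1+R_2) = 15×47/317 = 2.22 V. With the source grounded, V_GS = V_G = 2.22 V.
Assume saturation: I_D = (k_n/2)(V_GS − V_t)² = (3.5/2)×(2.22 − 1.2)² = 1.75×1.02² = 1.83 mA.
V_DS = V_DD − I_D·R_D = 15 − 1.83×3.9 = 7.84 V.
Saturation requires V_DS ≥ V_GS − V_t = 1.02 V; 7.84 ≥ 1.02 ✓.

I_D ≈ 1.8 mA, V_DS ≈ 7.8 V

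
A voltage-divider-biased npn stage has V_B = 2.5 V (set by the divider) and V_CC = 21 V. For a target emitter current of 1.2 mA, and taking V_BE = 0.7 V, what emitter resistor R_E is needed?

R_E ≈ 1.5 kΩ

V_E = V_B − V_BE = 2.5 − 0.7 = 1.8 V.
R_E = V_E / I_E = 1.8 / 1.2 = 1.5 kΩ.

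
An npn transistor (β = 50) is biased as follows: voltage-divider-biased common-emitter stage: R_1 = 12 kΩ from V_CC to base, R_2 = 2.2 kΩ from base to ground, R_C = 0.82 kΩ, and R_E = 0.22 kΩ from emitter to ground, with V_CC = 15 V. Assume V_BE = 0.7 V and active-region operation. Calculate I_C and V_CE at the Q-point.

I_C ≈ 6.2 mA, V_CE ≈ 8.5 V

Thevenize the base divider: V_Th = V_CC·R_2/(R_1+R_2) = 15×2.2/14.2 = 2.32 V, R_Th = R_1‖R_2 = 1.86 kΩ.
Base-emitter loop: V_Th = I_B·R_Th + V_BE + (β+1)I_B·R_E, so I_B = (2.32 − 0.7) / (1.86 + 51×0.22) = 0.124 mA.
I_C = β·I_B = 50×0.124 = 6.21 mA, and I_E = (β+1)I_B = 6.33 mA.
V_CE = V_CC − I_C·R_C − I_E·R_E = 15 − 6.21×0.82 − 6.33×0.22 = 8.52 V.
V_CE = 8.52 V > 0.2 V confirms active-region operation.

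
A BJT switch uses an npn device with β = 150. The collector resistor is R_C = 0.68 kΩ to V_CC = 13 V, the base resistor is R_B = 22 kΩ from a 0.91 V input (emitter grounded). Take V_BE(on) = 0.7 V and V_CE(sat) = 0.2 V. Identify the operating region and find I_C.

Assume active. Base-emitter loop: I_B = (V_BB − V_BE)/R_B = (0.91 − 0.7)/22 = 0.00955 mA.
I_C = β·I_B = 150×0.00955 = 1.43 mA.
V_CE = V_CC − I_C·R_C = 13 − 1.43×0.68 = 12 V > V_CE(sat), so the active-region assumption holds.

active; I_C ≈ 1.4 mA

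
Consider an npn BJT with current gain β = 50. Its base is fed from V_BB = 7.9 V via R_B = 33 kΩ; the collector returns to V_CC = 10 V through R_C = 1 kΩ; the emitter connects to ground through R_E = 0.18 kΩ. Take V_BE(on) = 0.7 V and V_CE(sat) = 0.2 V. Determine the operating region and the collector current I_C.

Assume active: I_B = (7.9 − 0.7)/(33 + 51×0.18) = 0.171 mA, I_C = β·I_B = 8.53 mA.
Then V_CE = 10 − 8.53×1 − 8.71×0.18 = -0.102 V < 0.2 V — the active assumption fails.
Re-solve with V_CE = 0.2 V. KCL at the emitter: V_E/R_E = (V_BB−0.7−V_E)/R_B + (V_CC−0.2−V_E)/R_C, giving V_E = 1.52 V.
I_C = (V_CC − 0.2 − V_E)/R_C = (9.8 − 1.52)/1 = 8.28 mA.
Check: I_B = (7.2 − 1.52)/33 = 0.172 mA, and β·I_B = 8.6 mA > I_C, confirming saturation.

saturation; I_C ≈ 8.3 mA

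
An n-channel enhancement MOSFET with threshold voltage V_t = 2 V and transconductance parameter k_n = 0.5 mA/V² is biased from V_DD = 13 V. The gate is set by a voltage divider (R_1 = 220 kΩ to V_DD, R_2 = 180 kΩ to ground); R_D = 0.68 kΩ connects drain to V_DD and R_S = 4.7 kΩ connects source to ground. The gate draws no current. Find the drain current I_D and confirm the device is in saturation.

I_D ≈ 0.51 mA

V_G = V_DD·R_2/(R_1+R_2) = 13×180/400 = 5.85 V.
Assume saturation: I_D = (k_n/2)(V_GS − V_t)² with V_GS = V_G − I_D·R_S = 5.85 − 4.7·I_D.
Substituting gives 5.52·I_D² − 10·I_D + 3.71 = 0, with roots I_D = 0.514 or 1.31 mA.
The root I_D = 1.31 mA gives V_GS = -0.285 V ≤ V_t, so take I_D = 0.514 mA.
Then V_GS = 3.43 V and V_DS = V_DD − I_D(R_D+R_S) = 13 − 0.514×5.38 = 10.2 V.
Saturation requires V_DS ≥ V_GS − V_t = 1.43 V; 10.2 ≥ 1.43 ✓.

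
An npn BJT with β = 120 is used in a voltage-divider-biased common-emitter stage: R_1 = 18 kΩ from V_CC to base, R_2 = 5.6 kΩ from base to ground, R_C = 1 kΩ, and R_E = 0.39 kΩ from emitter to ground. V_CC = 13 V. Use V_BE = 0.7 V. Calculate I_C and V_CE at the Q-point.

I_C ≈ 5.6 mA, V_CE ≈ 5.3 V

Thevenize the base divider: V_Th = V_CC·R_2/(R_1+R_2) = 13×5.6/23.6 = 3.08 V, R_Th = R_1‖R_2 = 4.27 kΩ.
Base-emitter loop: V_Th = I_B·R_Th + V_BE + (β+1)I_B·R_E, so I_B = (3.08 − 0.7) / (4.27 + 121×0.39) = 0.0463 mA.
I_C = β·I_B = 120×0.0463 = 5.56 mA, and I_E = (β+1)I_B = 5.61 mA.
V_CE = V_CC − I_C·R_C − I_E·R_E = 13 − 5.56×1 − 5.61×0.39 = 5.25 V.
V_CE = 5.25 V > 0.2 V confirms active-region operation.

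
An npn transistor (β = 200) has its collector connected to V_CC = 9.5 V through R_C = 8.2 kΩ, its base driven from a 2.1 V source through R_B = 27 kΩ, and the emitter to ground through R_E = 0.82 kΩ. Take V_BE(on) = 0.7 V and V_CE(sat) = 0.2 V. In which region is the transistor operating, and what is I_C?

saturation; I_C ≈ 1 mA

Assume active: I_B = (2.1 − 0.7)/(27 + 201×0.82) = 0.0073 mA, I_C = β·I_B = 1.46 mA.
Then V_CE = 9.5 − 1.46×8.2 − 1.47×0.82 = -3.67 V < 0.2 V — the active assumption fails.
Re-solve with V_CE = 0.2 V. KCL at the emitter: V_E/R_E = (V_BB−0.7−V_E)/R_B + (V_CC−0.2−V_E)/R_C, giving V_E = 0.86 V.
I_C = (V_CC − 0.2 − V_E)/R_C = (9.3 − 0.86)/8.2 = 1.03 mA.
Check: I_B = (1.4 − 0.86)/27 = 0.02 mA, and β·I_B = 4 mA > I_C, confirming saturation.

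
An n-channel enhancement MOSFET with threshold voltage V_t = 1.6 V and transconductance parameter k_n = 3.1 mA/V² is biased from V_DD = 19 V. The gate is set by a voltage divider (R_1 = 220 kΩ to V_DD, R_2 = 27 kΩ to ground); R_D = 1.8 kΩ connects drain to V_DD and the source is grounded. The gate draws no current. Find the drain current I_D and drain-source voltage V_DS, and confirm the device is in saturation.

V_G = V_DD·R_2/(R_1+R_2) = 19×27/247 = 2.08 V. With the source grounded, V_GS = V_G = 2.08 V.
Assume saturation: I_D = (k_n/2)(V_GS − V_t)² = (3.1/2)×(2.08 − 1.6)² = 1.55×0.477² = 0.353 mA.
V_DS = V_DD − I_D·R_D = 19 − 0.353×1.8 = 18.4 V.
Saturation requires V_DS ≥ V_GS − V_t = 0.477 V; 18.4 ≥ 0.477 ✓.

I_D ≈ 0.35 mA, V_DS ≈ 18 V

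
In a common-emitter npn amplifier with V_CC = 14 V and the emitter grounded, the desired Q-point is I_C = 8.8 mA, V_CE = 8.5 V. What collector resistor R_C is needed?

Collector loop: V_CC = I_C·R_C + V_CE.
R_C = (V_CC − V_CE)/I_C = (14 − 8.5)/8.8 = 0.625 kΩ.

R_C ≈ 0.62 kΩ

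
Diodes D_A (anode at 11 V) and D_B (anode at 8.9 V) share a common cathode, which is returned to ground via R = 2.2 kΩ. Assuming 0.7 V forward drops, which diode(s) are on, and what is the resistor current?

Assume both conduct. Then node N would need to be at both 11−0.7 = 10.3 V and 8.9−0.7 = 8.2 V, which is impossible.
Assume only D_A conducts: V_N = 11 − 0.7 = 10.3 V, so I_R = 10.3/2.2 = 4.68 mA.
Check D_B: its anode-to-cathode voltage is 8.9 − 10.3 = -1.4 V < 0.7 V, so it is off. The assumption is consistent.

Only D_A conducts; I_R ≈ 4.7 mA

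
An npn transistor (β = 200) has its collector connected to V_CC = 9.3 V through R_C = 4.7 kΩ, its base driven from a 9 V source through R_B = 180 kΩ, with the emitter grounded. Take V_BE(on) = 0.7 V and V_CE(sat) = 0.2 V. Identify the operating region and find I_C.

saturation; I_C ≈ 1.9 mA

Assume active: I_B = (9 − 0.7)/180 = 0.0461 mA, giving I_C = β·I_B = 9.22 mA.
But then V_CE = 9.3 − 9.22×4.7 = -34 V < V_CE(sat) = 0.2 V — impossible in the active region.
So the transistor is saturated. With V_CE = 0.2 V, I_C = (V_CC − 0.2)/R_C = 9.1/4.7 = 1.94 mA.
Check: β·I_B = 9.22 mA > I_C = 1.94 mA, confirming saturation.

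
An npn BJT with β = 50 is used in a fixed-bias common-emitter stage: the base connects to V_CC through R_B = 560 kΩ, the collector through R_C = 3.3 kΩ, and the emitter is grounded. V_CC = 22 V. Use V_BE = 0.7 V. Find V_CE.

Base loop: V_CC = I_B·R_B + V_BE, so I_B = (22 − 0.7)/560 kΩ = 0.038 mA.
In the active region I_C = β·I_B = 50 × 0.038 = 1.9 mA.
Collector loop: V_CE = V_CC − I_C·R_C = 22 − 1.9×3.3 = 15.7 V.
Since V_CE = 15.7 V > V_CE(sat) ≈ 0.2 V, the transistor is in the active region as assumed.

V_CE ≈ 16 V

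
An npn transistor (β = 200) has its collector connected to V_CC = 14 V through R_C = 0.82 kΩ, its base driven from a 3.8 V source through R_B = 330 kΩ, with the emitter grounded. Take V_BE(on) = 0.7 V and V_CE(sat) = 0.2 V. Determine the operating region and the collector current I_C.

Assume active. Base-emitter loop: I_B = (V_BB − V_BE)/R_B = (3.8 − 0.7)/330 = 0.00939 mA.
I_C = β·I_B = 200×0.00939 = 1.88 mA.
V_CE = V_CC − I_C·R_C = 14 − 1.88×0.82 = 12.5 V > V_CE(sat), so the active-region assumption holds.

active; I_C ≈ 1.9 mA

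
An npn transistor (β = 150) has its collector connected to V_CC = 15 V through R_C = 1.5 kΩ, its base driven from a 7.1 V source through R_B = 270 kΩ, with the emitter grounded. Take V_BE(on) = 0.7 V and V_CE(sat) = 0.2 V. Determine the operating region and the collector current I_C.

active; I_C ≈ 3.6 mA

Assume active. Base-emitter loop: I_B = (V_BB − V_BE)/R_B = (7.1 − 0.7)/270 = 0.0237 mA.
I_C = β·I_B = 150×0.0237 = 3.56 mA.
V_CE = V_CC − I_C·R_C = 15 − 3.56×1.5 = 9.67 V > V_CE(sat), so the active-region assumption holds.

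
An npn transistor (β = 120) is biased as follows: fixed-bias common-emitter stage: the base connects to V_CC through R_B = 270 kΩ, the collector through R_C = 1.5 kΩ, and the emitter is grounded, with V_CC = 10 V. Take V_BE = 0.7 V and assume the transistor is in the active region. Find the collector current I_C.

I_C ≈ 4.1 mA

Base loop: V_CC = I_B·R_B + V_BE, so I_B = (10 − 0.7)/270 kΩ = 0.0344 mA.
In the active region I_C = β·I_B = 120 × 0.0344 = 4.13 mA.
Collector loop: V_CE = V_CC − I_C·R_C = 10 − 4.13×1.5 = 3.8 V.
Since V_CE = 3.8 V > V_CE(sat) ≈ 0.2 V, the transistor is in the active region as assumed.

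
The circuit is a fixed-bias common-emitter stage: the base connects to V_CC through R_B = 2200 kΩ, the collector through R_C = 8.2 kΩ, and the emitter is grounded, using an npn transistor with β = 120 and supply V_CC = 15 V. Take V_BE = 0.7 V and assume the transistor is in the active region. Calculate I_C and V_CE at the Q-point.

I_C ≈ 0.78 mA, V_CE ≈ 8.6 V

Base loop: V_CC = I_B·R_B + V_BE, so I_B = (15 − 0.7)/2200 kΩ = 0.0065 mA.
In the active region I_C = β·I_B = 120 × 0.0065 = 0.78 mA.
Collector loop: V_CE = V_CC − I_C·R_C = 15 − 0.78×8.2 = 8.6 V.
Since V_CE = 8.6 V > V_CE(sat) ≈ 0.2 V, the transistor is in the active region as assumed.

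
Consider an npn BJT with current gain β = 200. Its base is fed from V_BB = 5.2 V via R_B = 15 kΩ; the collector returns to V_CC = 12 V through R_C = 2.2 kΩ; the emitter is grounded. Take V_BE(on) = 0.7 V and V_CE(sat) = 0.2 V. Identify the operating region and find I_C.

saturation; I_C ≈ 5.4 mA

Assume active: I_B = (5.2 − 0.7)/15 = 0.3 mA, giving I_C = β·I_B = 60 mA.
But then V_CE = 12 − 60×2.2 = -120 V < V_CE(sat) = 0.2 V — impossible in the active region.
So the transistor is saturated. With V_CE = 0.2 V, I_C = (V_CC − 0.2)/R_C = 11.8/2.2 = 5.36 mA.
Check: β·I_B = 60 mA > I_C = 5.36 mA, confirming saturation.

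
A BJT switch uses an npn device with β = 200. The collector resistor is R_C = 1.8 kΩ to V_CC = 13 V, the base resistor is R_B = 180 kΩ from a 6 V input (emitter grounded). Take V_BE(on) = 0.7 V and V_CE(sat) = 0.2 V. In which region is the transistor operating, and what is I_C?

active; I_C ≈ 5.9 mA

Assume active. Base-emitter loop: I_B = (V_BB − V_BE)/R_B = (6 − 0.7)/180 = 0.0294 mA.
I_C = β·I_B = 200×0.0294 = 5.89 mA.
V_CE = V_CC − I_C·R_C = 13 − 5.89×1.8 = 2.4 V > V_CE(sat), so the active-region assumption holds.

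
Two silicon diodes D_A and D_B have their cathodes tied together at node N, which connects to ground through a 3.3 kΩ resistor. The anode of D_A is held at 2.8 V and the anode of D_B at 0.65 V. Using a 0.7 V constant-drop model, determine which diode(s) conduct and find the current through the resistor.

Assume both conduct. Then node N would need to be at both 2.8−0.7 = 2.1 V and 0.65−0.7 = -0.05 V, which is impossible.
Assume only D_A conducts: V_N = 2.8 − 0.7 = 2.1 V, so I_R = 2.1/3.3 = 0.636 mA.
Check D_B: its anode-to-cathode voltage is 0.65 − 2.1 = -1.45 V < 0.7 V, so it is off. The assumption is consistent.

Only D_A conducts; I_R ≈ 0.64 mA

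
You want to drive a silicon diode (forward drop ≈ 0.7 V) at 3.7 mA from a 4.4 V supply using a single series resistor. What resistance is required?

The resistor drops V_S − V_D = 4.4 − 0.7 = 3.7 V at 3.7 mA.
R = 3.7 V / 3.7 mA = 1 kΩ.

R ≈ 1 kΩ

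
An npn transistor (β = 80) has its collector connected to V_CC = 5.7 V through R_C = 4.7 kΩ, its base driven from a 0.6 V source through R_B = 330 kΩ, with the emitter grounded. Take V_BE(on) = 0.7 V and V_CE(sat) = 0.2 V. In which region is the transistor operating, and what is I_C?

cutoff; I_C ≈ 0

V_BB = 0.6 V ≤ V_BE(on) = 0.7 V, so the base-emitter junction is not forward biased.
The transistor is in cutoff: I_B = I_C = 0.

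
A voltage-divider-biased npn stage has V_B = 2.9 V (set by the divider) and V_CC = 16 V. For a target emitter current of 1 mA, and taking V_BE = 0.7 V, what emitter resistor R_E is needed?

R_E ≈ 2.2 kΩ

V_E = V_B − V_BE = 2.9 − 0.7 = 2.2 V.
R_E = V_E / I_E = 2.2 / 1 = 2.2 kΩ.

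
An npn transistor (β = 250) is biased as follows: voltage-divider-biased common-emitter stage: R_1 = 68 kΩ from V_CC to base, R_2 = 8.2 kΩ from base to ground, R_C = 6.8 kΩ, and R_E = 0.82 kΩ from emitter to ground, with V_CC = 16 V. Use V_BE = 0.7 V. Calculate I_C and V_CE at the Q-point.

Thevenize the base divider: V_Th = V_CC·R_2/(R_1+R_2) = 16×8.2/76.2 = 1.72 V, R_Th = R_1‖R_2 = 7.32 kΩ.
Base-emitter loop: V_Th = I_B·R_Th + V_BE + (β+1)I_B·R_E, so I_B = (1.72 − 0.7) / (7.32 + 251×0.82) = 0.00479 mA.
I_C = β·I_B = 250×0.00479 = 1.2 mA, and I_E = (β+1)I_B = 1.2 mA.
V_CE = V_CC − I_C·R_C − I_E·R_E = 16 − 1.2×6.8 − 1.2×0.82 = 6.86 V.
V_CE = 6.86 V > 0.2 V confirms active-region operation.

I_C ≈ 1.2 mA, V_CE ≈ 6.9 V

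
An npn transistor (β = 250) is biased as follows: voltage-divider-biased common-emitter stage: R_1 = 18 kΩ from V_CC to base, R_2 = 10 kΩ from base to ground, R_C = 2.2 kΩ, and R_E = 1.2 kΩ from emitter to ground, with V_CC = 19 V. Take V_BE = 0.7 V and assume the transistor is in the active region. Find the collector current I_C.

Thevenize the base divider: V_Th = V_CC·R_2/(R_1+R_2) = 19×10/28 = 6.79 V, R_Th = R_1‖R_2 = 6.43 kΩ.
Base-emitter loop: V_Th = I_B·R_Th + V_BE + (β+1)I_B·R_E, so I_B = (6.79 − 0.7) / (6.43 + 251×1.2) = 0.0198 mA.
I_C = β·I_B = 250×0.0198 = 4.95 mA, and I_E = (β+1)I_B = 4.97 mA.
V_CE = V_CC − I_C·R_C − I_E·R_E = 19 − 4.95×2.2 − 4.97×1.2 = 2.16 V.
V_CE = 2.16 V > 0.2 V confirms active-region operation.

I_C ≈ 4.9 mA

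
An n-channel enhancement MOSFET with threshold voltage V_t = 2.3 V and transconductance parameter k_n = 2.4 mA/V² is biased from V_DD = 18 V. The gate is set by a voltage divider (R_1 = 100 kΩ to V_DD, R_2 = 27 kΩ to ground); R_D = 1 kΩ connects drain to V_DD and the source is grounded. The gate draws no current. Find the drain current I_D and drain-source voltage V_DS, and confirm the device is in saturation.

V_G = V_DD·R_2/(R_1+R_2) = 18×27/127 = 3.83 V. With the source grounded, V_GS = V_G = 3.83 V.
Assume saturation: I_D = (k_n/2)(V_GS − V_t)² = (2.4/2)×(3.83 − 2.3)² = 1.2×1.53² = 2.8 mA.
V_DS = V_DD − I_D·R_D = 18 − 2.8×1 = 15.2 V.
Saturation requires V_DS ≥ V_GS − V_t = 1.53 V; 15.2 ≥ 1.53 ✓.

I_D ≈ 2.8 mA, V_DS ≈ 15 V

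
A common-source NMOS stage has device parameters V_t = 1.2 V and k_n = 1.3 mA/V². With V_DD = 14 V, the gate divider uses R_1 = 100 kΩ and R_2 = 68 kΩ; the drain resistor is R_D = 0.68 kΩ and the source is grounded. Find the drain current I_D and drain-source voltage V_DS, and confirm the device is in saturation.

I_D ≈ 13 mA, V_DS ≈ 5.2 V

V_G = V_DD·R_2/(R_1+R_2) = 14×68/168 = 5.67 V. With the source grounded, V_GS = V_G = 5.67 V.
Assume saturation: I_D = (k_n/2)(V_GS − V_t)² = (1.3/2)×(5.67 − 1.2)² = 0.65×4.47² = 13 mA.
V_DS = V_DD − I_D·R_D = 14 − 13×0.68 = 5.18 V.
Saturation requires V_DS ≥ V_GS − V_t = 4.47 V; 5.18 ≥ 4.47 ✓.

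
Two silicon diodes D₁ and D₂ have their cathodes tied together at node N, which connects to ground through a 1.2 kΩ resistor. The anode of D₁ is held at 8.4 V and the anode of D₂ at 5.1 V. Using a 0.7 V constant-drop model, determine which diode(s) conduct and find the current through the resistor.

Assume both conduct. Then node N would need to be at both 8.4−0.7 = 7.7 V and 5.1−0.7 = 4.4 V, which is impossible.
Assume only D₁ conducts: V_N = 8.4 − 0.7 = 7.7 V, so I_R = 7.7/1.2 = 6.42 mA.
Check D₂: its anode-to-cathode voltage is 5.1 − 7.7 = -2.6 V < 0.7 V, so it is off. The assumption is consistent.

Only D₁ conducts; I_R ≈ 6.4 mA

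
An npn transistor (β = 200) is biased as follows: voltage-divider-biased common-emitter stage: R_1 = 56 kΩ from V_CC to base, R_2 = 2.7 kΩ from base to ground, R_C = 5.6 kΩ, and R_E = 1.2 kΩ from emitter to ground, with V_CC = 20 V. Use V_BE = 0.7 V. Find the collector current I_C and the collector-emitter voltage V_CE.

Thevenize the base divider: V_Th = V_CC·R_2/(R_1+R_2) = 20×2.7/58.7 = 0.92 V, R_Th = R_1‖R_2 = 2.58 kΩ.
Base-emitter loop: V_Th = I_B·R_Th + V_BE + (β+1)I_B·R_E, so I_B = (0.92 − 0.7) / (2.58 + 201×1.2) = 0.000902 mA.
I_C = β·I_B = 200×0.000902 = 0.18 mA, and I_E = (β+1)I_B = 0.181 mA.
V_CE = V_CC − I_C·R_C − I_E·R_E = 20 − 0.18×5.6 − 0.181×1.2 = 18.8 V.
V_CE = 18.8 V > 0.2 V confirms active-region operation.

I_C ≈ 0.18 mA, V_CE ≈ 19 V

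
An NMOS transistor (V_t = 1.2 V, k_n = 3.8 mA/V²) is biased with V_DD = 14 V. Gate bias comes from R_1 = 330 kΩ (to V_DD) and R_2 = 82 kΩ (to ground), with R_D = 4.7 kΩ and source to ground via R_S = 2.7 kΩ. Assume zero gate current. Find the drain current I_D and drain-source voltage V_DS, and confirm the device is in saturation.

V_G = V_DD·R_2/(R_1+R_2) = 14×82/412 = 2.79 V.
Assume saturation: I_D = (k_n/2)(V_GS − V_t)² with V_GS = V_G − I_D·R_S = 2.79 − 2.7·I_D.
Substituting gives 13.9·I_D² − 17.3·I_D + 4.78 = 0, with roots I_D = 0.415 or 0.833 mA.
The root I_D = 0.833 mA gives V_GS = 0.538 V ≤ V_t, so take I_D = 0.415 mA.
Then V_GS = 1.67 V and V_DS = V_DD − I_D(R_D+R_S) = 14 − 0.415×7.4 = 10.9 V.
Saturation requires V_DS ≥ V_GS − V_t = 0.467 V; 10.9 ≥ 0.467 ✓.

I_D ≈ 0.41 mA, V_DS ≈ 11 V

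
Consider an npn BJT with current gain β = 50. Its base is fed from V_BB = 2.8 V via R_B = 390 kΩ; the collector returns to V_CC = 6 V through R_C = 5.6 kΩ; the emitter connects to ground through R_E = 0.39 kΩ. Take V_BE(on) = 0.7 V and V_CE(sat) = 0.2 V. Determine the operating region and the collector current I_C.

active; I_C ≈ 0.26 mA

Assume active. Base-emitter loop: I_B = (V_BB − V_BE)/(R_B + (β+1)R_E) = (2.8 − 0.7)/(390 + 51×0.39) = 0.00512 mA.
I_C = β·I_B = 50×0.00512 = 0.256 mA.
V_CE = V_CC − I_C·R_C − I_E·R_E = 6 − 0.256×5.6 − 0.261×0.39 = 4.46 V > V_CE(sat), so the active-region assumption holds.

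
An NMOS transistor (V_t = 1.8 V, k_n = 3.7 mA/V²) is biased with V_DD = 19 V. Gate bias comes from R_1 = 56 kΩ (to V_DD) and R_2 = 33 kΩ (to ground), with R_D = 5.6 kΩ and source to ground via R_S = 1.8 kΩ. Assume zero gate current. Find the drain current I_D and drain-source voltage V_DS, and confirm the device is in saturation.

I_D ≈ 2.3 mA, V_DS ≈ 2 V

V_G = V_DD·R_2/(R_1+R_2) = 19×33/89 = 7.04 V.
Assume saturation: I_D = (k_n/2)(V_GS − V_t)² with V_GS = V_G − I_D·R_S = 7.04 − 1.8·I_D.
Substituting gives 5.99·I_D² − 35.9·I_D + 50.9 = 0, with roots I_D = 2.3 or 3.7 mA.
The root I_D = 3.7 mA gives V_GS = 0.386 V ≤ V_t, so take I_D = 2.3 mA.
Then V_GS = 2.91 V and V_DS = V_DD − I_D(R_D+R_S) = 19 − 2.3×7.4 = 2.02 V.
Saturation requires V_DS ≥ V_GS − V_t = 1.11 V; 2.02 ≥ 1.11 ✓.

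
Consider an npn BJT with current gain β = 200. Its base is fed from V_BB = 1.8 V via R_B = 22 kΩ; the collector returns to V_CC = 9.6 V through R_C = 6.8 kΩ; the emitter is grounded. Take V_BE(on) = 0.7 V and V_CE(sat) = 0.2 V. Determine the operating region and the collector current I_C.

saturation; I_C ≈ 1.4 mA

Assume active: I_B = (1.8 − 0.7)/22 = 0.05 mA, giving I_C = β·I_B = 10 mA.
But then V_CE = 9.6 − 10×6.8 = -58.4 V < V_CE(sat) = 0.2 V — impossible in the active region.
So the transistor is saturated. With V_CE = 0.2 V, I_C = (V_CC − 0.2)/R_C = 9.4/6.8 = 1.38 mA.
Check: β·I_B = 10 mA > I_C = 1.38 mA, confirming saturation.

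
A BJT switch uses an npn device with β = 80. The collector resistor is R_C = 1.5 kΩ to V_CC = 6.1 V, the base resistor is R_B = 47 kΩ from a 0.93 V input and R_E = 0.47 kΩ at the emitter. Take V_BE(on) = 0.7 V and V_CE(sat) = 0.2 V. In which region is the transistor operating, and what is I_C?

Assume active. Base-emitter loop: I_B = (V_BB − V_BE)/(R_B + (β+1)R_E) = (0.93 − 0.7)/(47 + 81×0.47) = 0.0027 mA.
I_C = β·I_B = 80×0.0027 = 0.216 mA.
V_CE = V_CC − I_C·R_C − I_E·R_E = 6.1 − 0.216×1.5 − 0.219×0.47 = 5.67 V > V_CE(sat), so the active-region assumption holds.

active; I_C ≈ 0.22 mA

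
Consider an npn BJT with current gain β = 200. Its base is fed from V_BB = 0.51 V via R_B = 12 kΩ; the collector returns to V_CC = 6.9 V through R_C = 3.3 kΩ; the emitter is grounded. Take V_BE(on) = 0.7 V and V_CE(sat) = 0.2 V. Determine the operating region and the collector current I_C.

cutoff; I_C ≈ 0

V_BB = 0.51 V ≤ V_BE(on) = 0.7 V, so the base-emitter junction is not forward biased.
The transistor is in cutoff: I_B = I_C = 0.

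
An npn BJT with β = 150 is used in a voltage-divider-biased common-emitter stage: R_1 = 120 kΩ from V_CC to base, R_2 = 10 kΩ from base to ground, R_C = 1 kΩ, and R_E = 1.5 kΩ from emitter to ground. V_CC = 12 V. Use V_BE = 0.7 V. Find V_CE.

V_CE ≈ 12 V

Thevenize the base divider: V_Th = V_CC·R_2/(R_1+R_2) = 12×10/130 = 0.923 V, R_Th = R_1‖R_2 = 9.23 kΩ.
Base-emitter loop: V_Th = I_B·R_Th + V_BE + (β+1)I_B·R_E, so I_B = (0.923 − 0.7) / (9.23 + 151×1.5) = 0.000946 mA.
I_C = β·I_B = 150×0.000946 = 0.142 mA, and I_E = (β+1)I_B = 0.143 mA.
V_CE = V_CC − I_C·R_C − I_E·R_E = 12 − 0.142×1 − 0.143×1.5 = 11.6 V.
V_CE = 11.6 V > 0.2 V confirms active-region operation.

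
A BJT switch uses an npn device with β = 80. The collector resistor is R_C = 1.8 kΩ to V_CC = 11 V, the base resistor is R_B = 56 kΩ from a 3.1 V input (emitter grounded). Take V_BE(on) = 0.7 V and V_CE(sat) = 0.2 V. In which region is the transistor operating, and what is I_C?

Assume active. Base-emitter loop: I_B = (V_BB − V_BE)/R_B = (3.1 − 0.7)/56 = 0.0429 mA.
I_C = β·I_B = 80×0.0429 = 3.43 mA.
V_CE = V_CC − I_C·R_C = 11 − 3.43×1.8 = 4.83 V > V_CE(sat), so the active-region assumption holds.

active; I_C ≈ 3.4 mA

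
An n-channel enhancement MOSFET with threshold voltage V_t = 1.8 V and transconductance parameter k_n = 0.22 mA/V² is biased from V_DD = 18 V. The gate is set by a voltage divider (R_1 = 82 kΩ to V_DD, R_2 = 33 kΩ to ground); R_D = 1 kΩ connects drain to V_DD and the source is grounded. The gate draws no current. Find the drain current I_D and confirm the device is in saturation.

V_G = V_DD·R_2/(R_1+R_2) = 18×33/115 = 5.17 V. With the source grounded, V_GS = V_G = 5.17 V.
Assume saturation: I_D = (k_n/2)(V_GS − V_t)² = (0.22/2)×(5.17 − 1.8)² = 0.11×3.37² = 1.25 mA.
V_DS = V_DD − I_D·R_D = 18 − 1.25×1 = 16.8 V.
Saturation requires V_DS ≥ V_GS − V_t = 3.37 V; 16.8 ≥ 3.37 ✓.

I_D ≈ 1.2 mA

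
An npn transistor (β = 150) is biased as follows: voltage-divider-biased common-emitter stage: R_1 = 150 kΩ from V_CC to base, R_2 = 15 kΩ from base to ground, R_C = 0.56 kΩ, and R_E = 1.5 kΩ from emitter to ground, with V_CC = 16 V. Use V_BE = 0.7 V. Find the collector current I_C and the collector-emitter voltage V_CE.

Thevenize the base divider: V_Th = V_CC·R_2/(R_1+R_2) = 16×15/165 = 1.45 V, R_Th = R_1‖R_2 = 13.6 kΩ.
Base-emitter loop: V_Th = I_B·R_Th + V_BE + (β+1)I_B·R_E, so I_B = (1.45 − 0.7) / (13.6 + 151×1.5) = 0.00314 mA.
I_C = β·I_B = 150×0.00314 = 0.471 mA, and I_E = (β+1)I_B = 0.474 mA.
V_CE = V_CC − I_C·R_C − I_E·R_E = 16 − 0.471×0.56 − 0.474×1.5 = 15 V.
V_CE = 15 V > 0.2 V confirms active-region operation.

I_C ≈ 0.47 mA, V_CE ≈ 15 V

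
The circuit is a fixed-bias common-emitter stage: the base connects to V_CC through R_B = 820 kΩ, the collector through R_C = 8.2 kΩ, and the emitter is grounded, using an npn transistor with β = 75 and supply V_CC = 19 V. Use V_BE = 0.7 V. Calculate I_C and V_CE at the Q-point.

Base loop: V_CC = I_B·R_B + V_BE, so I_B = (19 − 0.7)/820 kΩ = 0.0223 mA.
In the active region I_C = β·I_B = 75 × 0.0223 = 1.67 mA.
Collector loop: V_CE = V_CC − I_C·R_C = 19 − 1.67×8.2 = 5.27 V.
Since V_CE = 5.27 V > V_CE(sat) ≈ 0.2 V, the transistor is in the active region as assumed.

I_C ≈ 1.7 mA, V_CE ≈ 5.3 V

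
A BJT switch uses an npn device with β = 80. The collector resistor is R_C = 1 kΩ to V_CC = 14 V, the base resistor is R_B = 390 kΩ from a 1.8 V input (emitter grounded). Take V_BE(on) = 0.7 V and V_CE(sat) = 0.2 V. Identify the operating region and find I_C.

active; I_C ≈ 0.23 mA

Assume active. Base-emitter loop: I_B = (V_BB − V_BE)/R_B = (1.8 − 0.7)/390 = 0.00282 mA.
I_C = β·I_B = 80×0.00282 = 0.226 mA.
V_CE = V_CC − I_C·R_C = 14 − 0.226×1 = 13.8 V > V_CE(sat), so the active-region assumption holds.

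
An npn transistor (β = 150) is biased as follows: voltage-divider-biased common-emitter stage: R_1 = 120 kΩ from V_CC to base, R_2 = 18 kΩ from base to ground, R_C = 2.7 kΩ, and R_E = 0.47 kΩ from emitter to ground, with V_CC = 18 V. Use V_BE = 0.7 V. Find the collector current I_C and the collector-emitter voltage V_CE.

Thevenize the base divider: V_Th = V_CC·R_2/(R_1+R_2) = 18×18/138 = 2.35 V, R_Th = R_1‖R_2 = 15.7 kΩ.
Base-emitter loop: V_Th = I_B·R_Th + V_BE + (β+1)I_B·R_E, so I_B = (2.35 − 0.7) / (15.7 + 151×0.47) = 0.019 mA.
I_C = β·I_B = 150×0.019 = 2.85 mA, and I_E = (β+1)I_B = 2.87 mA.
V_CE = V_CC − I_C·R_C − I_E·R_E = 18 − 2.85×2.7 − 2.87×0.47 = 8.95 V.
V_CE = 8.95 V > 0.2 V confirms active-region operation.

I_C ≈ 2.9 mA, V_CE ≈ 8.9 V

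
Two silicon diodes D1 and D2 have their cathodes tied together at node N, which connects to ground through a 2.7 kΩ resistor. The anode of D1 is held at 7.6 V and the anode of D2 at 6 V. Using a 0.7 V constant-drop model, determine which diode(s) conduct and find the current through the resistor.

Assume both conduct. Then node N would need to be at both 7.6−0.7 = 6.9 V and 6−0.7 = 5.3 V, which is impossible.
Assume only D1 conducts: V_N = 7.6 − 0.7 = 6.9 V, so I_R = 6.9/2.7 = 2.56 mA.
Check D2: its anode-to-cathode voltage is 6 − 6.9 = -0.9 V < 0.7 V, so it is off. The assumption is consistent.

Only D1 conducts; I_R ≈ 2.6 mA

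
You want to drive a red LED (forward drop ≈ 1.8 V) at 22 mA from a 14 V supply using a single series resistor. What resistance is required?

R ≈ 0.55 kΩ

The resistor drops V_S − V_D = 14 − 1.8 = 12.2 V at 22 mA.
R = 12.2 V / 22 mA = 0.555 kΩ.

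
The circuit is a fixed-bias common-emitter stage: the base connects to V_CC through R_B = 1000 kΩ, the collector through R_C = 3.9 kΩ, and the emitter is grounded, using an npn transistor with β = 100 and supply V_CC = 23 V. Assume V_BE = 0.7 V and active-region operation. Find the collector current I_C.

I_C ≈ 2.2 mA

Base loop: V_CC = I_B·R_B + V_BE, so I_B = (23 − 0.7)/1000 kΩ = 0.0223 mA.
In the active region I_C = β·I_B = 100 × 0.0223 = 2.23 mA.
Collector loop: V_CE = V_CC − I_C·R_C = 23 − 2.23×3.9 = 14.3 V.
Since V_CE = 14.3 V > V_CE(sat) ≈ 0.2 V, the transistor is in the active region as assumed.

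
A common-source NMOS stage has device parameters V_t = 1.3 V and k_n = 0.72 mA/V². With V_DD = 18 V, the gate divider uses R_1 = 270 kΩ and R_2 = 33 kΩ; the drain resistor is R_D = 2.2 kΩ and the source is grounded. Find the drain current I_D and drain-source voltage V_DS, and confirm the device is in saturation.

I_D ≈ 0.16 mA, V_DS ≈ 18 V

V_G = V_DD·R_2/(R_1+R_2) = 18×33/303 = 1.96 V. With the source grounded, V_GS = V_G = 1.96 V.
Assume saturation: I_D = (k_n/2)(V_GS − V_t)² = (0.72/2)×(1.96 − 1.3)² = 0.36×0.66² = 0.157 mA.
V_DS = V_DD − I_D·R_D = 18 − 0.157×2.2 = 17.7 V.
Saturation requires V_DS ≥ V_GS − V_t = 0.66 V; 17.7 ≥ 0.66 ✓.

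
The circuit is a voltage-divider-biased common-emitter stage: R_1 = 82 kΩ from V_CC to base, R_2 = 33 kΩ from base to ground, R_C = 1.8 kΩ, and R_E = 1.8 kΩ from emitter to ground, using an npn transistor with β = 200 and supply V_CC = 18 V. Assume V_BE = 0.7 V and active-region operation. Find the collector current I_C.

Thevenize the base divider: V_Th = V_CC·R_2/(R_1+R_2) = 18×33/115 = 5.17 V, R_Th = R_1‖R_2 = 23.5 kΩ.
Base-emitter loop: V_Th = I_B·R_Th + V_BE + (β+1)I_B·R_E, so I_B = (5.17 − 0.7) / (23.5 + 201×1.8) = 0.0116 mA.
I_C = β·I_B = 200×0.0116 = 2.32 mA, and I_E = (β+1)I_B = 2.33 mA.
V_CE = V_CC − I_C·R_C − I_E·R_E = 18 − 2.32×1.8 − 2.33×1.8 = 9.64 V.
V_CE = 9.64 V > 0.2 V confirms active-region operation.

I_C ≈ 2.3 mA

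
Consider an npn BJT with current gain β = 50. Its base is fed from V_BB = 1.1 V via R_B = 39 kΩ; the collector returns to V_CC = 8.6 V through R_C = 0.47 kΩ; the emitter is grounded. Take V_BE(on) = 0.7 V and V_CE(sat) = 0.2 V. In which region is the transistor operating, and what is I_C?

Assume active. Base-emitter loop: I_B = (V_BB − V_BE)/R_B = (1.1 − 0.7)/39 = 0.0103 mA.
I_C = β·I_B = 50×0.0103 = 0.513 mA.
V_CE = V_CC − I_C·R_C = 8.6 − 0.513×0.47 = 8.36 V > V_CE(sat), so the active-region assumption holds.

active; I_C ≈ 0.51 mA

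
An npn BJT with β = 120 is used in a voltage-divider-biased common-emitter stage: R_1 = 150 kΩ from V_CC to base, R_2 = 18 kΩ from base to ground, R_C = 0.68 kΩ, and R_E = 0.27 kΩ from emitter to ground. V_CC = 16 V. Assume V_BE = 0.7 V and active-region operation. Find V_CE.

V_CE ≈ 14 V

Thevenize the base divider: V_Th = V_CC·R_2/(R_1+R_2) = 16×18/168 = 1.71 V, R_Th = R_1‖R_2 = 16.1 kΩ.
Base-emitter loop: V_Th = I_B·R_Th + V_BE + (β+1)I_B·R_E, so I_B = (1.71 − 0.7) / (16.1 + 121×0.27) = 0.0208 mA.
I_C = β·I_B = 120×0.0208 = 2.5 mA, and I_E = (β+1)I_B = 2.52 mA.
V_CE = V_CC − I_C·R_C − I_E·R_E = 16 − 2.5×0.68 − 2.52×0.27 = 13.6 V.
V_CE = 13.6 V > 0.2 V confirms active-region operation.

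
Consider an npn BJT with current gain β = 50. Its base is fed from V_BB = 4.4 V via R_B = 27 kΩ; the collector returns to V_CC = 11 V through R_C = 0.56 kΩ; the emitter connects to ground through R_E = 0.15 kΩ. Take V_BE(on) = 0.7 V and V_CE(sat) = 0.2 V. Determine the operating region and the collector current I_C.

Assume active. Base-emitter loop: I_B = (V_BB − V_BE)/(R_B + (β+1)R_E) = (4.4 − 0.7)/(27 + 51×0.15) = 0.107 mA.
I_C = β·I_B = 50×0.107 = 5.34 mA.
V_CE = V_CC − I_C·R_C − I_E·R_E = 11 − 5.34×0.56 − 5.45×0.15 = 7.19 V > V_CE(sat), so the active-region assumption holds.

active; I_C ≈ 5.3 mA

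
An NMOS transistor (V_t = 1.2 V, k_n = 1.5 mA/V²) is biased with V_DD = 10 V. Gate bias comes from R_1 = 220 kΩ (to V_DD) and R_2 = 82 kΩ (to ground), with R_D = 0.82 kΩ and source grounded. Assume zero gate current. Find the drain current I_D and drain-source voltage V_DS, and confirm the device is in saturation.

V_G = V_DD·R_2/(R_1+R_2) = 10×82/302 = 2.72 V. With the source grounded, V_GS = V_G = 2.72 V.
Assume saturation: I_D = (k_n/2)(V_GS − V_t)² = (1.5/2)×(2.72 − 1.2)² = 0.75×1.52² = 1.72 mA.
V_DS = V_DD − I_D·R_D = 10 − 1.72×0.82 = 8.59 V.
Saturation requires V_DS ≥ V_GS − V_t = 1.52 V; 8.59 ≥ 1.52 ✓.

I_D ≈ 1.7 mA, V_DS ≈ 8.6 V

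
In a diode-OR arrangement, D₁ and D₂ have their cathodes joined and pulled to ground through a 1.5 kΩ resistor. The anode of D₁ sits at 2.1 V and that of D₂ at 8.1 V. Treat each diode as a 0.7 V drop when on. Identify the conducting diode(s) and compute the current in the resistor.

Assume both conduct. Then node N would need to be at both 2.1−0.7 = 1.4 V and 8.1−0.7 = 7.4 V, which is impossible.
Assume only D₂ conducts: V_N = 8.1 − 0.7 = 7.4 V, so I_R = 7.4/1.5 = 4.93 mA.
Check D₁: its anode-to-cathode voltage is 2.1 − 7.4 = -5.3 V < 0.7 V, so it is off. The assumption is consistent.

Only D₂ conducts; I_R ≈ 4.9 mA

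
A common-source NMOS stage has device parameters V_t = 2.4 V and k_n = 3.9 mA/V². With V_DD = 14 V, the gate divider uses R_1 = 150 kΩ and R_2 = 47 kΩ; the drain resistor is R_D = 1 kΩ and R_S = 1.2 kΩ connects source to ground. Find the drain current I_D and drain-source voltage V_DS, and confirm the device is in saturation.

V_G = V_DD·R_2/(R_1+R_2) = 14×47/197 = 3.34 V.
Assume saturation: I_D = (k_n/2)(V_GS − V_t)² with V_GS = V_G − I_D·R_S = 3.34 − 1.2·I_D.
Substituting gives 2.81·I_D² − 5.4·I_D + 1.72 = 0, with roots I_D = 0.404 or 1.52 mA.
The root I_D = 1.52 mA gives V_GS = 1.52 V ≤ V_t, so take I_D = 0.404 mA.
Then V_GS = 2.86 V and V_DS = V_DD − I_D(R_D+R_S) = 14 − 0.404×2.2 = 13.1 V.
Saturation requires V_DS ≥ V_GS − V_t = 0.455 V; 13.1 ≥ 0.455 ✓.

I_D ≈ 0.4 mA, V_DS ≈ 13 V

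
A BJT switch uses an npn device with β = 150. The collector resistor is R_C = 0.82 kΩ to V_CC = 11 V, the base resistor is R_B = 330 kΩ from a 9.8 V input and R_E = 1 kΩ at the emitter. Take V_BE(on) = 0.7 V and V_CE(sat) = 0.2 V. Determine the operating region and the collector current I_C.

Assume active. Base-emitter loop: I_B = (V_BB − V_BE)/(R_B + (β+1)R_E) = (9.8 − 0.7)/(330 + 151×1) = 0.0189 mA.
I_C = β·I_B = 150×0.0189 = 2.84 mA.
V_CE = V_CC − I_C·R_C − I_E·R_E = 11 − 2.84×0.82 − 2.86×1 = 5.82 V > V_CE(sat), so the active-region assumption holds.

active; I_C ≈ 2.8 mA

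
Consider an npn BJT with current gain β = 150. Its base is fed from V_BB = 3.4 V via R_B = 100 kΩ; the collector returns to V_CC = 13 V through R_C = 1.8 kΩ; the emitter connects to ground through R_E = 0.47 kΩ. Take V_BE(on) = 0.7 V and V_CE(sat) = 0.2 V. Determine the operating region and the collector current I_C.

Assume active. Base-emitter loop: I_B = (V_BB − V_BE)/(R_B + (β+1)R_E) = (3.4 − 0.7)/(100 + 151×0.47) = 0.0158 mA.
I_C = β·I_B = 150×0.0158 = 2.37 mA.
V_CE = V_CC − I_C·R_C − I_E·R_E = 13 − 2.37×1.8 − 2.38×0.47 = 7.62 V > V_CE(sat), so the active-region assumption holds.

active; I_C ≈ 2.4 mA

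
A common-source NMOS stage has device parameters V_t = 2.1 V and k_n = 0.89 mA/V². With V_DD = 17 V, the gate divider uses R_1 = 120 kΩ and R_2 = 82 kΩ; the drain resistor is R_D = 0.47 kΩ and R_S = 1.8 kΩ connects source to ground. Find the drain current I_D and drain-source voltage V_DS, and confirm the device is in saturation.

V_G = V_DD·R_2/(R_1+R_2) = 17×82/202 = 6.9 V.
Assume saturation: I_D = (k_n/2)(V_GS − V_t)² with V_GS = V_G − I_D·R_S = 6.9 − 1.8·I_D.
Substituting gives 1.44·I_D² − 8.69·I_D + 10.3 = 0, with roots I_D = 1.61 or 4.42 mA.
The root I_D = 4.42 mA gives V_GS = -1.05 V ≤ V_t, so take I_D = 1.61 mA.
Then V_GS = 4 V and V_DS = V_DD − I_D(R_D+R_S) = 17 − 1.61×2.27 = 13.3 V.
Saturation requires V_DS ≥ V_GS − V_t = 1.9 V; 13.3 ≥ 1.9 ✓.

I_D ≈ 1.6 mA, V_DS ≈ 13 V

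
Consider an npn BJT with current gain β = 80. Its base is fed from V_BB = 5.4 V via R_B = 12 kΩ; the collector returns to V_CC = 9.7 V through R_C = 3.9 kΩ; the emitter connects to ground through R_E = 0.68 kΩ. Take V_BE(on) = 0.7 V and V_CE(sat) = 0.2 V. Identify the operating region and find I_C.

saturation; I_C ≈ 2 mA

Assume active: I_B = (5.4 − 0.7)/(12 + 81×0.68) = 0.0701 mA, I_C = β·I_B = 5.61 mA.
Then V_CE = 9.7 − 5.61×3.9 − 5.68×0.68 = -16 V < 0.2 V — the active assumption fails.
Re-solve with V_CE = 0.2 V. KCL at the emitter: V_E/R_E = (V_BB−0.7−V_E)/R_B + (V_CC−0.2−V_E)/R_C, giving V_E = 1.56 V.
I_C = (V_CC − 0.2 − V_E)/R_C = (9.5 − 1.56)/3.9 = 2.04 mA.
Check: I_B = (4.7 − 1.56)/12 = 0.262 mA, and β·I_B = 20.9 mA > I_C, confirming saturation.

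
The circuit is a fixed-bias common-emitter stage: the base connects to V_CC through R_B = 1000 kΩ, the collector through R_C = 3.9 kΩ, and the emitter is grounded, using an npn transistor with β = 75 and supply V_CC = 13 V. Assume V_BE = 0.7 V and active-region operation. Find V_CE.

V_CE ≈ 9.4 V

Base loop: V_CC = I_B·R_B + V_BE, so I_B = (13 − 0.7)/1000 kΩ = 0.0123 mA.
In the active region I_C = β·I_B = 75 × 0.0123 = 0.922 mA.
Collector loop: V_CE = V_CC − I_C·R_C = 13 − 0.922×3.9 = 9.4 V.
Since V_CE = 9.4 V > V_CE(sat) ≈ 0.2 V, the transistor is in the active region as assumed.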